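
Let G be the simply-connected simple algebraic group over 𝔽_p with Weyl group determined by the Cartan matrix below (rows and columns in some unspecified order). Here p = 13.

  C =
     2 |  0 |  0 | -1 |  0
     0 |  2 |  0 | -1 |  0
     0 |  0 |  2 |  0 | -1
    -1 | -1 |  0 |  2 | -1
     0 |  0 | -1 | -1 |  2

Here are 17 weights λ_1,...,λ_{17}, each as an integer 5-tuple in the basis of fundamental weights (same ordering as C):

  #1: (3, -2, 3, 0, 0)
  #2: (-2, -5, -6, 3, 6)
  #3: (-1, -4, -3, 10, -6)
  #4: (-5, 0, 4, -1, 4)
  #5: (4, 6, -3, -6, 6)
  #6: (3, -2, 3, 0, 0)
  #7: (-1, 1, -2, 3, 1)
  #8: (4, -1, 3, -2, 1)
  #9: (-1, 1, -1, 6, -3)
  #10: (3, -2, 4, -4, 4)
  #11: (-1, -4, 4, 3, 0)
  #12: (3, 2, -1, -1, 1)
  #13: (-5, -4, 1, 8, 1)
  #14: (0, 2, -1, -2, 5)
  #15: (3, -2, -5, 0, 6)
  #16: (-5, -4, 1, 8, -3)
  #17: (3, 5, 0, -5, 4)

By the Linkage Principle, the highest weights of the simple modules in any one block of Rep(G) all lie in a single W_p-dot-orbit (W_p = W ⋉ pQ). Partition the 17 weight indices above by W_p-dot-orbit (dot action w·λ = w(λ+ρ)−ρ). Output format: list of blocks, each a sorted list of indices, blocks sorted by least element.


D_5 Cartan matrix, 5 simple roots permuted; ρ=(1,1,1,1,1).

λ_j+ρ reflected into Ā_13 (⟨·,θ^∨⟩≤13); 5-tuples as given:

  [1] (4, 1, 4, 0, 1)
  [2] (0, 3, 5, 1, 1)
  [3] (0, 3, 5, 1, 1)
  [4] (0, 3, 5, 1, 1)
  [5] (0, 2, 1, 4, 1)
  [6] (4, 1, 4, 0, 1)
  [7] (0, 2, 1, 4, 1)
  [8] (4, 1, 4, 0, 1)
  [9] (0, 2, 1, 4, 1)
  [10] (0, 3, 5, 1, 1)
  [11] (0, 3, 5, 1, 1)
  [12] (4, 3, 0, 0, 2)
  [13] (4, 3, 0, 0, 2)
  [14] (0, 2, 0, 1, 4)
  [15] (4, 1, 4, 0, 1)
  [16] (4, 3, 0, 0, 2)
  [17] (0, 2, 1, 4, 1)

Linkage partition of the 17 weights (5 classes, p=13):

[[1, 6, 8, 15], [2, 3, 4, 10, 11], [5, 7, 9, 17], [12, 13, 16], [14]]


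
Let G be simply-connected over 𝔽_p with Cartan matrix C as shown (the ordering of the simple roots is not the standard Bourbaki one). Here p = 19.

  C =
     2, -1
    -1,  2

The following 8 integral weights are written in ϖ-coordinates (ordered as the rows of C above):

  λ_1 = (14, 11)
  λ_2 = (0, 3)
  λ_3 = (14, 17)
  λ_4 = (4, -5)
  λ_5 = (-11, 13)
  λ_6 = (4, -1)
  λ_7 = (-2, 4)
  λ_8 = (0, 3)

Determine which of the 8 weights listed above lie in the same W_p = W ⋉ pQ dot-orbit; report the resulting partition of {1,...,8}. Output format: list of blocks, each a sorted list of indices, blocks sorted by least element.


Root system A_2: the 2×2 matrix C matches after relabeling.

Ā_19 reps of the 8 weights (A_2, coords as presented):

  1: (7, 4)
  2: (1, 4)
  3: (1, 4)
  4: (1, 4)
  5: (10, 4)
  6: (5, 0)
  7: (1, 4)
  8: (1, 4)

The 8 indices split into 4 linkage classes (same alcove rep ⇔ same W_19-dot-orbit):

[[1], [2, 3, 4, 7, 8], [5], [6]]


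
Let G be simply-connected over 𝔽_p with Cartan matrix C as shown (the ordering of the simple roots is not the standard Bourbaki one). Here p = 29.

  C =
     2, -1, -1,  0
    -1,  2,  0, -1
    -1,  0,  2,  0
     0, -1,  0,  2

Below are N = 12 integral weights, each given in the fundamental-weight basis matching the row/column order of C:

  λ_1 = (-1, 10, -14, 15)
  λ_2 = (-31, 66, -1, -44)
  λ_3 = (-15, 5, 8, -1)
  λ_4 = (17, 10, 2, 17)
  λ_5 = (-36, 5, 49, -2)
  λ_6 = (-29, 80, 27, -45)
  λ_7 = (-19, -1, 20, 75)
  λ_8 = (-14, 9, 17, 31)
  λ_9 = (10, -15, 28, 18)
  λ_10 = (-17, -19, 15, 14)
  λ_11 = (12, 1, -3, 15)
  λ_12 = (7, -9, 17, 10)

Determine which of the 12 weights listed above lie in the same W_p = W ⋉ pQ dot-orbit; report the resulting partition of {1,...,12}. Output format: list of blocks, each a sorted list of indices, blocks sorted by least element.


A_4 Cartan matrix, 4 simple roots permuted; ρ=(1,1,1,1).

W_29-reps of the 12 weights in Ā_29 (same 4-coord order as C):

  1: (11, 2, 0, 14);  2: (1, 0, 5, 8);  3: (1, 0, 5, 8);  4: (0, 8, 18, 3);  5: (1, 0, 5, 8);  6: (1, 0, 5, 8);  7: (0, 8, 18, 3);  8: (3, 0, 10, 11);  9: (3, 0, 10, 11);  10: (3, 0, 10, 11);  11: (11, 2, 0, 14);  12: (0, 8, 18, 3)

The 12 indices split into 4 linkage classes (same alcove rep ⇔ same W_29-dot-orbit):

[[1, 11], [2, 3, 5, 6], [4, 7, 12], [8, 9, 10]]


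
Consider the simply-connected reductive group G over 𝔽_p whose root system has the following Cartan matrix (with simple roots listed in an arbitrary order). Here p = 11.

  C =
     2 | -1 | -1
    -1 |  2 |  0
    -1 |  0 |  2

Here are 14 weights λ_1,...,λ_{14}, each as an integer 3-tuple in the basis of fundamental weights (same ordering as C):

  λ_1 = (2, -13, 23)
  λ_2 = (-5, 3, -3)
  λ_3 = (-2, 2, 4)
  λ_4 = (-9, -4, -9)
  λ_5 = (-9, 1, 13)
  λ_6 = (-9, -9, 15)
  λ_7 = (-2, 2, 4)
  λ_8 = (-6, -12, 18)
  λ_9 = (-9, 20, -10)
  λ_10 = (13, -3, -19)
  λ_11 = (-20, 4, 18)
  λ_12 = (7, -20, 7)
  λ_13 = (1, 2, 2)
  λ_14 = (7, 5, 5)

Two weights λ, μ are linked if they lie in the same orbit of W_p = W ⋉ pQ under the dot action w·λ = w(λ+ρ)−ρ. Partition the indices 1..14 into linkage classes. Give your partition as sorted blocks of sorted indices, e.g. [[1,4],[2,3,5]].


Type A_3, rank 3, |W|=24; reorder rows/cols to standard.

λ_j+ρ reflected into Ā_11 (⟨·,θ^∨⟩≤11); 3-tuples as given:

  1: (1, 6, 2)
  2: (0, 2, 4)
  3: (1, 2, 4)
  4: (3, 0, 5)
  5: (2, 3, 3)
  6: (3, 3, 5)
  7: (1, 2, 4)
  8: (3, 3, 5)
  9: (1, 6, 2)
  10: (1, 2, 4)
  11: (3, 3, 5)
  12: (3, 0, 5)
  13: (2, 3, 3)
  14: (2, 3, 3)

Linkage partition of the 14 weights (6 classes, p=11):

[[1, 9], [2], [3, 7, 10], [4, 12], [5, 13, 14], [6, 8, 11]]


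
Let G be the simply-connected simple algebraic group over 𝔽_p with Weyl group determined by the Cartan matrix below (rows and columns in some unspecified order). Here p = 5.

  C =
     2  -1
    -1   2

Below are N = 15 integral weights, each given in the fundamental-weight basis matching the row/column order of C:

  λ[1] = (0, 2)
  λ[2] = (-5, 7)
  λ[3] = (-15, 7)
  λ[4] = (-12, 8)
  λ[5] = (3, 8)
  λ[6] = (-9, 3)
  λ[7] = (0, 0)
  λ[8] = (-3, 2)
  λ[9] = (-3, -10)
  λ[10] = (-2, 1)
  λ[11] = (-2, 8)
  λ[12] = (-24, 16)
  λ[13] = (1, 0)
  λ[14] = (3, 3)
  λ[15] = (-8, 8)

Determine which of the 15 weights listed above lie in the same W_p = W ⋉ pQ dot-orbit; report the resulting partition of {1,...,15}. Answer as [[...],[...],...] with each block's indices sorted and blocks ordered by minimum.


Type A_2, rank 2, |W|=6; reorder rows/cols to standard.

Ā_5 reps of the 15 weights (A_2, coords as presented):

  1: (1, 3) · 2: (1, 1) · 3: (3, 1) · 4: (1, 3) · 5: (1, 3) · 6: (1, 1) · 7: (1, 1) · 8: (2, 1) · 9: (1, 3) · 10: (1, 1) · 11: (3, 1) · 12: (1, 2) · 13: (2, 1) · 14: (1, 1) · 15: (1, 2)

Linkage partition of the 15 weights (5 classes, p=5):

[[1, 4, 5, 9], [2, 6, 7, 10, 14], [3, 11], [8, 13], [12, 15]]


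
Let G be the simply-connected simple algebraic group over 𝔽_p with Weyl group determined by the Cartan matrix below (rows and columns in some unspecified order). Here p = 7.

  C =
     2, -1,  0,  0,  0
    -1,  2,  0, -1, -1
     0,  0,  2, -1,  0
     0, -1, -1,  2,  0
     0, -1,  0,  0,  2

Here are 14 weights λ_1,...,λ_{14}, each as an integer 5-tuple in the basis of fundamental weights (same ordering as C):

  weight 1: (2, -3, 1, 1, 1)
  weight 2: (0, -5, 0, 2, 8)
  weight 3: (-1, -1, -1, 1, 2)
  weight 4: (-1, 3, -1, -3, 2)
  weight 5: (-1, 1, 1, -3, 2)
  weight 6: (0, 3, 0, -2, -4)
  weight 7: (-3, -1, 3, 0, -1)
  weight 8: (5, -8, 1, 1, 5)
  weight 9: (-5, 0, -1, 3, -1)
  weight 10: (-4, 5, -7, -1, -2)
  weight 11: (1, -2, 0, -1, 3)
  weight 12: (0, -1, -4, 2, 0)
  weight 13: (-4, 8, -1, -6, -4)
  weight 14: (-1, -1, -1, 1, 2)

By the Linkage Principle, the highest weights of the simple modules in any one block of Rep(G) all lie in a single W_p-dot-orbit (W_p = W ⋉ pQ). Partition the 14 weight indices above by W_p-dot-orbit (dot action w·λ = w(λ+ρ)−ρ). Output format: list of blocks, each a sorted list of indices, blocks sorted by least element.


Cartan matrix: type D_5 (|W|=1920); un-permuting the 5 rows.

Folding the 14 weights λ_j+ρ into Ā_7 (reps in the given 5-coord order):

  λ_1 → (1, 2, 2, 0, 0);  λ_2 → (1, 0, 0, 1, 3);  λ_3 → (0, 0, 0, 2, 3);  λ_4 → (0, 0, 0, 2, 3);  λ_5 → (0, 0, 0, 2, 3);  λ_6 → (1, 0, 0, 1, 3);  λ_7 → (1, 0, 3, 0, 1);  λ_8 → (1, 0, 3, 0, 1);  λ_9 → (1, 0, 0, 1, 3);  λ_10 → (1, 0, 0, 1, 3);  λ_11 → (1, 0, 0, 1, 3);  λ_12 → (1, 0, 3, 0, 1);  λ_13 → (1, 0, 3, 0, 1);  λ_14 → (0, 0, 0, 2, 3)

Grouping the 14 weights by Ā_7-representative: 4 linkage classes.

[[1], [2, 6, 9, 10, 11], [3, 4, 5, 14], [7, 8, 12, 13]]


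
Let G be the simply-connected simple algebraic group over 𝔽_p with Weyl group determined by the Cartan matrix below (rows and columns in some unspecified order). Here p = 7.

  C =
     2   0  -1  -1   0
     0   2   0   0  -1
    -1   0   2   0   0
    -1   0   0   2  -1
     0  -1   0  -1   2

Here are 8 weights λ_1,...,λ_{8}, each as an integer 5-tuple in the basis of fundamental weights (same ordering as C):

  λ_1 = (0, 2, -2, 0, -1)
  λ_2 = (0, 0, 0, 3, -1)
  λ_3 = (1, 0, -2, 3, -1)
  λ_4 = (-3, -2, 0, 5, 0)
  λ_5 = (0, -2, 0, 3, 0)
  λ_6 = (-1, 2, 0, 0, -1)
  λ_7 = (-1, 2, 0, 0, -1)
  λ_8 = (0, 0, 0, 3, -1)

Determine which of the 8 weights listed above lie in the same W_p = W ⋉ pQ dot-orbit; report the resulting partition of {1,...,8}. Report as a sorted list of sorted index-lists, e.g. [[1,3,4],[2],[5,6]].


C ↔ A_5 under row/col permutation; |W(A_5)| = 720.

λ_j+ρ reflected into Ā_7 (⟨·,θ^∨⟩≤7); 5-tuples as given:

    1: (0, 3, 1, 1, 0)
    2: (1, 1, 1, 4, 0)
    3: (1, 1, 1, 4, 0)
    4: (1, 1, 1, 4, 0)
    5: (1, 1, 1, 4, 0)
    6: (0, 3, 1, 1, 0)
    7: (0, 3, 1, 1, 0)
    8: (1, 1, 1, 4, 0)

These 8 weights hit 2 W_7-dot-orbits; sizes (3, 5):

[[1, 6, 7], [2, 3, 4, 5, 8]]


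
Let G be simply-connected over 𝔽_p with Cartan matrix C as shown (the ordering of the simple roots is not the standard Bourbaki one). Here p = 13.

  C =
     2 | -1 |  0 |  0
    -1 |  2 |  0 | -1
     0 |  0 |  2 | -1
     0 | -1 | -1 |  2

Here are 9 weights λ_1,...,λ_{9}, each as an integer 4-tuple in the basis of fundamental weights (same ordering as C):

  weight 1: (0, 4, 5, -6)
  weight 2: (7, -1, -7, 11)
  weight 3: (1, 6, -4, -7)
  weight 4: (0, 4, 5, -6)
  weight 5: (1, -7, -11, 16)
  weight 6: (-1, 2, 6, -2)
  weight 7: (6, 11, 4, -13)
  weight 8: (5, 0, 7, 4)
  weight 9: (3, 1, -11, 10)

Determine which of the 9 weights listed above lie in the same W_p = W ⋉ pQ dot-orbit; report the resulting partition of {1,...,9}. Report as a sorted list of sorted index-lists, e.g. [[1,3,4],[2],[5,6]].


C ↔ A_4 under row/col permutation; |W(A_4)| = 120.

W_13-reps of the 9 weights in Ā_13 (same 4-coord order as C):

    λ_1+ρ ↦ (1, 0, 1, 5)
    λ_2+ρ ↦ (1, 0, 1, 5)
    λ_3+ρ ↦ (0, 2, 6, 1)
    λ_4+ρ ↦ (1, 0, 1, 5)
    λ_5+ρ ↦ (0, 2, 6, 1)
    λ_6+ρ ↦ (0, 2, 6, 1)
    λ_7+ρ ↦ (1, 0, 1, 5)
    λ_8+ρ ↦ (1, 0, 1, 5)
    λ_9+ρ ↦ (0, 2, 6, 1)

Partition of {1..9} into 2 W_13-dot-orbits:

[[1, 2, 4, 7, 8], [3, 5, 6, 9]]


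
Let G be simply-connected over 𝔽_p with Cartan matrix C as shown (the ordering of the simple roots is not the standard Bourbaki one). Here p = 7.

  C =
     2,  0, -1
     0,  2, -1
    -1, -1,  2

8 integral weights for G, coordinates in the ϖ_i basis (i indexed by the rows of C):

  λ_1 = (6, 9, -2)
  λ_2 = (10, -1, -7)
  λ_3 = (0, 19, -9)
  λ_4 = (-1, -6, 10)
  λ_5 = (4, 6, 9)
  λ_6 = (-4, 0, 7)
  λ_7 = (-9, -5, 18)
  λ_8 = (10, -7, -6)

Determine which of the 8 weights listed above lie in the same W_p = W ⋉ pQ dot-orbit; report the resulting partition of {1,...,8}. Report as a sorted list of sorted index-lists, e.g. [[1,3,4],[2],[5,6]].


Type A_3, rank 3, |W|=24; reorder rows/cols to standard.

Alcove-folded reps (p=7, 8 weights, presented ϖ-order):

  λ_1+ρ ↦ (1, 2, 0) · λ_2+ρ ↦ (1, 2, 0) · λ_3+ρ ↦ (0, 5, 1) · λ_4+ρ ↦ (4, 1, 2) · λ_5+ρ ↦ (0, 2, 4) · λ_6+ρ ↦ (1, 1, 4) · λ_7+ρ ↦ (0, 2, 4) · λ_8+ρ ↦ (4, 1, 2)

These 8 weights hit 5 W_7-dot-orbits; sizes (2, 1, 2, 2, 1):

[[1, 2], [3], [4, 8], [5, 7], [6]]


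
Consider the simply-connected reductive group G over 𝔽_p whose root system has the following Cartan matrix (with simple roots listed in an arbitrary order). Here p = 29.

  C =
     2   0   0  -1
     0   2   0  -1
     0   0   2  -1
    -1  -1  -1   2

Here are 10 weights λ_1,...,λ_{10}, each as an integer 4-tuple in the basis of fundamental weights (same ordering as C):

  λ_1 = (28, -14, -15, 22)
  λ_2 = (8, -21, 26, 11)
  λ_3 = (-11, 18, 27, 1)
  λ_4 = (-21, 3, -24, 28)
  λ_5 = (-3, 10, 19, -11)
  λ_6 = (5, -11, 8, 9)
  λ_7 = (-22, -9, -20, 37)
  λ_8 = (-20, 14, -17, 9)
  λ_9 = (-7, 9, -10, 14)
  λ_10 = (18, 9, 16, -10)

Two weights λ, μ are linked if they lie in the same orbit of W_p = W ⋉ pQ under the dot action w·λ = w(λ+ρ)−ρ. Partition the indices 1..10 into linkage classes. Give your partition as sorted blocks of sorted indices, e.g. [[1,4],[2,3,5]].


Dynkin diagram of C (from the 6 off-diagonal −1 entries): D_4.

Each λ_j+ρ reduced to Ā_29; 4-tuples below use C's row order:

  λ_1 → (6, 10, 9, 0)
  λ_2 → (10, 1, 8, 1)
  λ_3 → (10, 1, 8, 1)
  λ_4 → (6, 10, 9, 0)
  λ_5 → (10, 1, 8, 1)
  λ_6 → (6, 10, 9, 0)
  λ_7 → (10, 1, 8, 1)
  λ_8 → (6, 10, 9, 0)
  λ_9 → (6, 10, 9, 0)
  λ_10 → (10, 1, 8, 1)

2 distinct reps among the 10 weights ⇒ 2 W_29-linkage classes:

[[1, 4, 6, 8, 9], [2, 3, 5, 7, 10]]


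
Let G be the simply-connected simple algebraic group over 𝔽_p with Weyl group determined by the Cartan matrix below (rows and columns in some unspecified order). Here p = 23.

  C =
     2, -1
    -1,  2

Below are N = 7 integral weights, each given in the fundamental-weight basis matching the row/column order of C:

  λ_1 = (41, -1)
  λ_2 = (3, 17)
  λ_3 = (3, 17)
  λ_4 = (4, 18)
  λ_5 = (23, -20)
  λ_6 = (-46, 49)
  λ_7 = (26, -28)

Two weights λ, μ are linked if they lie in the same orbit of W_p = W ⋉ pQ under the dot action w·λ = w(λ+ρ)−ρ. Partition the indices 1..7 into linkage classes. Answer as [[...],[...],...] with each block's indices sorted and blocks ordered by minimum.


Dynkin diagram of C (from the 2 off-diagonal −1 entries): A_2.

λ_j+ρ reflected into Ā_23 (⟨·,θ^∨⟩≤23); 2-tuples as given:

  λ_1+ρ ↦ (4, 19);  λ_2+ρ ↦ (4, 18);  λ_3+ρ ↦ (4, 18);  λ_4+ρ ↦ (4, 18);  λ_5+ρ ↦ (4, 18);  λ_6+ρ ↦ (4, 18);  λ_7+ρ ↦ (4, 19)

Partition of {1..7} into 2 W_23-dot-orbits:

[[1, 7], [2, 3, 4, 5, 6]]


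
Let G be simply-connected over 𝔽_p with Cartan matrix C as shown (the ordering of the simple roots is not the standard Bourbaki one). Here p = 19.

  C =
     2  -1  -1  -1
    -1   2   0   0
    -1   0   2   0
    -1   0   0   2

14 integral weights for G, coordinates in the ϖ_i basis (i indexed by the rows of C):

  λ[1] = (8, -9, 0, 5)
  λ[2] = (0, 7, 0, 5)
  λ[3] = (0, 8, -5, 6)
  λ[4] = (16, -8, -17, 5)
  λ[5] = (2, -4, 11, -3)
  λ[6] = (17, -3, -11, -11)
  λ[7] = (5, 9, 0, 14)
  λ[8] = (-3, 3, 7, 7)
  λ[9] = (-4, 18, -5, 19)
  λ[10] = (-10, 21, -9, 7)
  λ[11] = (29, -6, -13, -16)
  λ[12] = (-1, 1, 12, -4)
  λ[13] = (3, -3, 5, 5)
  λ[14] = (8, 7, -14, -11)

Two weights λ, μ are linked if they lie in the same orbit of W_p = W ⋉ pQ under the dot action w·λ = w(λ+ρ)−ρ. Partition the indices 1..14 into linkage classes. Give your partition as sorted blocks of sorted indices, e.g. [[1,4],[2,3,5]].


Cartan matrix: type D_4 (|W|=192); un-permuting the 4 rows.

Folding the 14 weights λ_j+ρ into Ā_19 (reps in the given 4-coord order):

  1: (1, 8, 1, 6)
  2: (1, 8, 1, 6)
  3: (3, 6, 1, 4)
  4: (2, 1, 10, 0)
  5: (2, 1, 10, 0)
  6: (2, 2, 6, 6)
  7: (2, 1, 10, 0)
  8: (2, 2, 6, 6)
  9: (2, 1, 10, 0)
  10: (2, 2, 6, 6)
  11: (3, 6, 1, 4)
  12: (2, 1, 10, 0)
  13: (2, 2, 6, 6)
  14: (3, 6, 1, 4)

Grouping the 14 weights by Ā_19-representative: 4 linkage classes.

[[1, 2], [3, 11, 14], [4, 5, 7, 9, 12], [6, 8, 10, 13]]


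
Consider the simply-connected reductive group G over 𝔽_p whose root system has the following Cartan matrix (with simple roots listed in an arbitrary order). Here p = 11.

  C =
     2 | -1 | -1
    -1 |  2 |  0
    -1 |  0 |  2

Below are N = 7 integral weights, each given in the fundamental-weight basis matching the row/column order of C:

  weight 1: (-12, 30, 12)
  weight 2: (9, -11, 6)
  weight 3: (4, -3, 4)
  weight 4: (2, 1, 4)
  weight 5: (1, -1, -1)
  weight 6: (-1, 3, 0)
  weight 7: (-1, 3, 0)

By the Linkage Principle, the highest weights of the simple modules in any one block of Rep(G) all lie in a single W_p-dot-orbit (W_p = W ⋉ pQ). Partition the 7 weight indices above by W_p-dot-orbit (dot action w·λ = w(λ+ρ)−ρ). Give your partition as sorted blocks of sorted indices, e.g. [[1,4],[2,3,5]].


Cartan matrix: type A_3 (|W|=24); un-permuting the 3 rows.

λ_j+ρ reflected into Ā_11 (⟨·,θ^∨⟩≤11); 3-tuples as given:

  λ_1 → (2, 0, 0) · λ_2 → (0, 4, 1) · λ_3 → (3, 2, 5) · λ_4 → (3, 2, 5) · λ_5 → (2, 0, 0) · λ_6 → (0, 4, 1) · λ_7 → (0, 4, 1)

Linkage partition of the 7 weights (3 classes, p=11):

[[1, 5], [2, 6, 7], [3, 4]]


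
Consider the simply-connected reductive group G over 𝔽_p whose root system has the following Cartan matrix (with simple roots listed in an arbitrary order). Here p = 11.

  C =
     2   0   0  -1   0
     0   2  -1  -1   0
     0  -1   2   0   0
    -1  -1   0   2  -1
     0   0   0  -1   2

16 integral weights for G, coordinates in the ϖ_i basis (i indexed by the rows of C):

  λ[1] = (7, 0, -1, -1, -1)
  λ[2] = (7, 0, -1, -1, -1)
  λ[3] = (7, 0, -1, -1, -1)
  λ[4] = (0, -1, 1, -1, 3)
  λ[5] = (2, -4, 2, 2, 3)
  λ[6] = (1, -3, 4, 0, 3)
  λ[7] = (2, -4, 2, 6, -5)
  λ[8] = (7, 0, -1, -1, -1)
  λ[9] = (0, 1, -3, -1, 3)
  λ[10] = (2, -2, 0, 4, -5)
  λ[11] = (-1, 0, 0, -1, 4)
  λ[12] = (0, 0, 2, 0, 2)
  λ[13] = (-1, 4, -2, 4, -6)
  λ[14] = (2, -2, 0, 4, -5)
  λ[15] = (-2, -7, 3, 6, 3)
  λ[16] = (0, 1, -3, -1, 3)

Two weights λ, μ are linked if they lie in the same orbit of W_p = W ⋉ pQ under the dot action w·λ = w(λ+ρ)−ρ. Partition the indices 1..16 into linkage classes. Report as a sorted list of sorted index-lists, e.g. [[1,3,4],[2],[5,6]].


D_5 Cartan matrix, 5 simple roots permuted; ρ=(1,1,1,1,1).

λ_j+ρ reflected into Ā_11 (⟨·,θ^∨⟩≤11); 5-tuples as given:

  1: (8, 1, 0, 0, 0)
  2: (8, 1, 0, 0, 0)
  3: (8, 1, 0, 0, 0)
  4: (1, 0, 2, 0, 4)
  5: (3, 1, 0, 0, 4)
  6: (1, 1, 3, 1, 3)
  7: (3, 1, 0, 0, 4)
  8: (8, 1, 0, 0, 0)
  9: (1, 0, 2, 0, 4)
  10: (3, 1, 0, 0, 4)
  11: (0, 1, 1, 0, 5)
  12: (1, 1, 3, 1, 3)
  13: (0, 1, 1, 0, 5)
  14: (3, 1, 0, 0, 4)
  15: (1, 0, 2, 0, 4)
  16: (1, 0, 2, 0, 4)

Grouping the 16 weights by Ā_11-representative: 5 linkage classes.

[[1, 2, 3, 8], [4, 9, 15, 16], [5, 7, 10, 14], [6, 12], [11, 13]]


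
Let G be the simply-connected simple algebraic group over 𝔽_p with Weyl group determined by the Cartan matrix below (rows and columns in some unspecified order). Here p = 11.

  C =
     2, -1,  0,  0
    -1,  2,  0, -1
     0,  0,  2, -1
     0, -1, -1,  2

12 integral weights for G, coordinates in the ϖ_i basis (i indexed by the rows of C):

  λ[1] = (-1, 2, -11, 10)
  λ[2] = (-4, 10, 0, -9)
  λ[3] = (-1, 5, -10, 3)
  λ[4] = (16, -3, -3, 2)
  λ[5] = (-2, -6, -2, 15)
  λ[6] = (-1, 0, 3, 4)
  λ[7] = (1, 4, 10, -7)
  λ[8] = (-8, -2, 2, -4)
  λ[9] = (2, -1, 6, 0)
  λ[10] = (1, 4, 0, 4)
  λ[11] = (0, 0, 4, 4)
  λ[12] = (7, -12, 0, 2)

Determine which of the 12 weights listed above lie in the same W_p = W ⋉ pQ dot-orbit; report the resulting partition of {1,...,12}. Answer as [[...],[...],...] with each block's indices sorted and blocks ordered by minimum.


Type A_4, rank 4, |W|=120; reorder rows/cols to standard.

Alcove-folded reps (p=11, 12 weights, presented ϖ-order):

  [1] (3, 0, 7, 1) · [2] (3, 0, 7, 1) · [3] (0, 1, 4, 5) · [4] (4, 4, 1, 1) · [5] (0, 1, 4, 5) · [6] (0, 1, 4, 5) · [7] (0, 1, 4, 5) · [8] (3, 0, 7, 1) · [9] (3, 0, 7, 1) · [10] (0, 5, 1, 4) · [11] (0, 1, 4, 5) · [12] (3, 0, 7, 1)

Grouping the 12 weights by Ā_11-representative: 4 linkage classes.

[[1, 2, 8, 9, 12], [3, 5, 6, 7, 11], [4], [10]]


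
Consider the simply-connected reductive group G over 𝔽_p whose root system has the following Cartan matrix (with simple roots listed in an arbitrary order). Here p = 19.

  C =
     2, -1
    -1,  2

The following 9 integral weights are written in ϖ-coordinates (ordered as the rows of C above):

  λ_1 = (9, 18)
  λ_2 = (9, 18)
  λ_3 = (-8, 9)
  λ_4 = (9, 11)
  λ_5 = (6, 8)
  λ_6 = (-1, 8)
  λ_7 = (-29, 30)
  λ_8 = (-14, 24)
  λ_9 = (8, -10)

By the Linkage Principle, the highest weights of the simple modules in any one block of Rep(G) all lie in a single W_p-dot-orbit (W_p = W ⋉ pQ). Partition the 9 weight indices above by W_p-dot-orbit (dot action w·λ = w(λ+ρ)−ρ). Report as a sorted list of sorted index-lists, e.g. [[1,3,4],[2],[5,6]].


Root system A_2: the 2×2 matrix C matches after relabeling.

W_19-reps of the 9 weights in Ā_19 (same 2-coord order as C):

  1: (0, 9)
  2: (0, 9)
  3: (7, 3)
  4: (7, 9)
  5: (7, 9)
  6: (0, 9)
  7: (7, 9)
  8: (7, 6)
  9: (0, 9)

These 9 weights hit 4 W_19-dot-orbits; sizes (4, 1, 3, 1):

[[1, 2, 6, 9], [3], [4, 5, 7], [8]]


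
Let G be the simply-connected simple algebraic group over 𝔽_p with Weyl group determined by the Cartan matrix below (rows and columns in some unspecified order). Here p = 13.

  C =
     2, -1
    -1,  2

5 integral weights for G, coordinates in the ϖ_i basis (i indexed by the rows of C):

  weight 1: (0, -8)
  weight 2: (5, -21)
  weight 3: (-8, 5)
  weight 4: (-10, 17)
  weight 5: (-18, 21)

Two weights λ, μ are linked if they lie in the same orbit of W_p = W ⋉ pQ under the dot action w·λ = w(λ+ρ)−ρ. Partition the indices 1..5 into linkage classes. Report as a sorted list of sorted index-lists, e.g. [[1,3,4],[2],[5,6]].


Type A_2, rank 2, |W|=6; reorder rows/cols to standard.

Ā_13 reps of the 5 weights (A_2, coords as presented):

  [1] (6, 1)
  [2] (6, 1)
  [3] (6, 1)
  [4] (4, 4)
  [5] (4, 4)

Linkage partition of the 5 weights (2 classes, p=13):

[[1, 2, 3], [4, 5]]


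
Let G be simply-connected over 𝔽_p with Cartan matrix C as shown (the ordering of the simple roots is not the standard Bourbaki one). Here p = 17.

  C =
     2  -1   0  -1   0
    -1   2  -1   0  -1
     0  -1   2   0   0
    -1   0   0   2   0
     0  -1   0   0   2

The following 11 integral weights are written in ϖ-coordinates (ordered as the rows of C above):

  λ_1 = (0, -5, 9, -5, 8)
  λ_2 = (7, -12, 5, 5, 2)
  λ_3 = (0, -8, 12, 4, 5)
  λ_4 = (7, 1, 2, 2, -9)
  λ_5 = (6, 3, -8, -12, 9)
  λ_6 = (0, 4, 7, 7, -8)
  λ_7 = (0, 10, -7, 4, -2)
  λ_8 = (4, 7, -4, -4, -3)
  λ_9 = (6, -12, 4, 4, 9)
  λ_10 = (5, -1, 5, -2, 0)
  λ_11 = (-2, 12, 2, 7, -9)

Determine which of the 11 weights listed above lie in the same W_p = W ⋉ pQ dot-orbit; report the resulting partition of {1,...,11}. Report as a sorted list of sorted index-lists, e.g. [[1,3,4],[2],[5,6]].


Root system D_5: the 5×5 matrix C matches after relabeling.

W_17-reps of the 11 weights in Ā_17 (same 5-coord order as C):

  1: (1, 3, 3, 3, 2) · 2: (2, 3, 0, 1, 3) · 3: (4, 0, 6, 1, 1) · 4: (1, 3, 3, 3, 2) · 5: (1, 3, 0, 3, 3) · 6: (1, 3, 3, 3, 2) · 7: (4, 0, 6, 1, 1) · 8: (1, 3, 3, 3, 2) · 9: (4, 0, 6, 1, 1) · 10: (4, 0, 6, 1, 1) · 11: (1, 3, 3, 3, 2)

Linkage partition of the 11 weights (4 classes, p=17):

[[1, 4, 6, 8, 11], [2], [3, 7, 9, 10], [5]]


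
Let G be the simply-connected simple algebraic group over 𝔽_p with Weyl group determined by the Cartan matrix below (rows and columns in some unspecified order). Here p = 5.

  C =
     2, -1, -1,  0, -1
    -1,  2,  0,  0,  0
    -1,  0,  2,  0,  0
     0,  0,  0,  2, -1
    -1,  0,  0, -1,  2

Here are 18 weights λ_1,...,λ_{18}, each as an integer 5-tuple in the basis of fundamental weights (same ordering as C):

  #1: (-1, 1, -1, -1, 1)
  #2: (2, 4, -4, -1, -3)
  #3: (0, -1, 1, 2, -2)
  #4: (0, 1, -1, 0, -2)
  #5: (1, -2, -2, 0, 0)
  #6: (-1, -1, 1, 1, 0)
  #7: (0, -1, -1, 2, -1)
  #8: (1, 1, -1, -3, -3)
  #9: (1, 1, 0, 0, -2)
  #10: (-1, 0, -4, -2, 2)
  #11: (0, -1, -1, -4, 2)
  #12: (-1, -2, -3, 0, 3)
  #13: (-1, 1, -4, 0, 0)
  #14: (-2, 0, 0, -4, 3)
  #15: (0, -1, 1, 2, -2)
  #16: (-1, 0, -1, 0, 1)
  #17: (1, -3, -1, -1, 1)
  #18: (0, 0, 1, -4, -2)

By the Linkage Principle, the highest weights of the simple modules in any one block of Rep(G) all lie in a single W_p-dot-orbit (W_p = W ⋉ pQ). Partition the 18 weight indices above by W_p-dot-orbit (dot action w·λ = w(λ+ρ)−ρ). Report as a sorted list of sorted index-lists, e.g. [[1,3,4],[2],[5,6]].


C ↔ D_5 under row/col permutation; |W(D_5)| = 1920.

Folding the 18 weights λ_j+ρ into Ā_5 (reps in the given 5-coord order):

  [1] (0, 2, 0, 0, 1) · [2] (0, 2, 0, 0, 1) · [3] (0, 0, 2, 2, 0) · [4] (0, 2, 0, 0, 1) · [5] (0, 1, 1, 1, 1) · [6] (0, 0, 2, 2, 0) · [7] (1, 0, 0, 3, 0) · [8] (0, 0, 2, 2, 0) · [9] (0, 2, 1, 1, 0) · [10] (0, 2, 0, 0, 1) · [11] (1, 0, 0, 3, 0) · [12] (0, 2, 1, 1, 0) · [13] (0, 1, 0, 1, 1) · [14] (1, 0, 0, 3, 0) · [15] (0, 0, 2, 2, 0) · [16] (0, 1, 0, 1, 1) · [17] (0, 2, 0, 0, 1) · [18] (0, 2, 1, 1, 0)

The 18 indices split into 6 linkage classes (same alcove rep ⇔ same W_5-dot-orbit):

[[1, 2, 4, 10, 17], [3, 6, 8, 15], [5], [7, 11, 14], [9, 12, 18], [13, 16]]


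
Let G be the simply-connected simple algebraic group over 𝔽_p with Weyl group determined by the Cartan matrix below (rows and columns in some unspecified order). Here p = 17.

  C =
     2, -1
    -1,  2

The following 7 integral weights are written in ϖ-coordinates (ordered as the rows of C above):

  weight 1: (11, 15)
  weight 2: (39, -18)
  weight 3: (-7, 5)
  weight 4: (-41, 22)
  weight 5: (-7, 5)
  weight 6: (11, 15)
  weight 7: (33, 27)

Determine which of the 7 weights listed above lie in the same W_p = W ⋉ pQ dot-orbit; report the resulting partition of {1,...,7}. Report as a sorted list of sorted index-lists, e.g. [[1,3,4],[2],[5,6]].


Dynkin diagram of C (from the 2 off-diagonal −1 entries): A_2.

W_17-reps of the 7 weights in Ā_17 (same 2-coord order as C):

  1: (1, 5)
  2: (6, 0)
  3: (6, 0)
  4: (6, 0)
  5: (6, 0)
  6: (1, 5)
  7: (6, 0)

These 7 weights hit 2 W_17-dot-orbits; sizes (2, 5):

[[1, 6], [2, 3, 4, 5, 7]]


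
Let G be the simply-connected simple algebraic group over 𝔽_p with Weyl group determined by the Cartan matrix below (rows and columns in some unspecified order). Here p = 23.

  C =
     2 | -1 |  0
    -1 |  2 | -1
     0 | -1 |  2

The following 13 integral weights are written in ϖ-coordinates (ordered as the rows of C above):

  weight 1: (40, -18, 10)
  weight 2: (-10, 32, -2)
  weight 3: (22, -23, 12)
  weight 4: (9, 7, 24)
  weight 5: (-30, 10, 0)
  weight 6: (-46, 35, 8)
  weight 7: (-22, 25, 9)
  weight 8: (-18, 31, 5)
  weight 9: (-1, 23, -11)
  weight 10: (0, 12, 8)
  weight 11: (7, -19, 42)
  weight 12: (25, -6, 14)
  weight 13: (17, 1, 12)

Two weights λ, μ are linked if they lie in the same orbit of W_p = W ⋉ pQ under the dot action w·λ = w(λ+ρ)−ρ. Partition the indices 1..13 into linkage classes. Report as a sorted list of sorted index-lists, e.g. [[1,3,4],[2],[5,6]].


A_3 Cartan matrix, 3 simple roots permuted; ρ=(1,1,1).

λ_j+ρ reflected into Ā_23 (⟨·,θ^∨⟩≤23); 3-tuples as given:

  [1] (5, 1, 11);  [2] (1, 13, 9);  [3] (1, 13, 9);  [4] (8, 2, 3);  [5] (5, 1, 11);  [6] (1, 13, 9);  [7] (8, 2, 3);  [8] (2, 6, 9);  [9] (1, 13, 9);  [10] (1, 13, 9);  [11] (8, 2, 3);  [12] (8, 2, 3);  [13] (8, 2, 3)

Partition of {1..13} into 4 W_23-dot-orbits:

[[1, 5], [2, 3, 6, 9, 10], [4, 7, 11, 12, 13], [8]]


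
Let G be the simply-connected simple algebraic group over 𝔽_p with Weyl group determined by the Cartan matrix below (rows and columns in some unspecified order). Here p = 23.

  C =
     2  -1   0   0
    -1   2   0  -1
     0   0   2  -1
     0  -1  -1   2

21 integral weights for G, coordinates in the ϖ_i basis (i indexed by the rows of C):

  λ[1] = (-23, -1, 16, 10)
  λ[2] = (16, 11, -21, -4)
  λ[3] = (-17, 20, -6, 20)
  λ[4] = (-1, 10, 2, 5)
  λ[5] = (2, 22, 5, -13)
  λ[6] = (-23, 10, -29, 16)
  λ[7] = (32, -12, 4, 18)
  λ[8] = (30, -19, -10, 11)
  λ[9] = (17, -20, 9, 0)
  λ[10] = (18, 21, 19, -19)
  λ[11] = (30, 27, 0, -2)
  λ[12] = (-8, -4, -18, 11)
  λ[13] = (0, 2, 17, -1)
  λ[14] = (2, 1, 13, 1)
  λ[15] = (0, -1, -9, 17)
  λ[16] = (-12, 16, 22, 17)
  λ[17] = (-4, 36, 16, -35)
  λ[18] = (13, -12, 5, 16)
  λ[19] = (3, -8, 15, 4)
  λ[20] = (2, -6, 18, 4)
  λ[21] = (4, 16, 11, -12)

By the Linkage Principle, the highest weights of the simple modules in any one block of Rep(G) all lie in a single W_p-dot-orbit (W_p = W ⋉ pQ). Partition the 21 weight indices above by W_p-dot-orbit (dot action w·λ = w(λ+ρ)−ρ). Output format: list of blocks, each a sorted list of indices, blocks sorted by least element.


Cartan matrix: type A_4 (|W|=120); un-permuting the 4 rows.

λ_j+ρ reflected into Ā_23 (⟨·,θ^∨⟩≤23); 4-tuples as given:

    λ_1+ρ ↦ (5, 6, 1, 11)
    λ_2+ρ ↦ (0, 11, 3, 6)
    λ_3+ρ ↦ (3, 2, 14, 2)
    λ_4+ρ ↦ (0, 11, 3, 6)
    λ_5+ρ ↦ (0, 11, 3, 6)
    λ_6+ρ ↦ (5, 6, 1, 11)
    λ_7+ρ ↦ (1, 0, 8, 10)
    λ_8+ρ ↦ (5, 3, 2, 7)
    λ_9+ρ ↦ (1, 0, 8, 10)
    λ_10+ρ ↦ (1, 3, 18, 0)
    λ_11+ρ ↦ (1, 0, 8, 10)
    λ_12+ρ ↦ (5, 3, 2, 7)
    λ_13+ρ ↦ (1, 3, 18, 0)
    λ_14+ρ ↦ (3, 2, 14, 2)
    λ_15+ρ ↦ (1, 0, 8, 10)
    λ_16+ρ ↦ (5, 6, 1, 11)
    λ_17+ρ ↦ (0, 11, 3, 6)
    λ_18+ρ ↦ (0, 11, 3, 6)
    λ_19+ρ ↦ (3, 2, 14, 2)
    λ_20+ρ ↦ (1, 3, 18, 0)
    λ_21+ρ ↦ (5, 6, 1, 11)

These 21 weights hit 6 W_23-dot-orbits; sizes (4, 5, 3, 4, 2, 3):

[[1, 6, 16, 21], [2, 4, 5, 17, 18], [3, 14, 19], [7, 9, 11, 15], [8, 12], [10, 13, 20]]


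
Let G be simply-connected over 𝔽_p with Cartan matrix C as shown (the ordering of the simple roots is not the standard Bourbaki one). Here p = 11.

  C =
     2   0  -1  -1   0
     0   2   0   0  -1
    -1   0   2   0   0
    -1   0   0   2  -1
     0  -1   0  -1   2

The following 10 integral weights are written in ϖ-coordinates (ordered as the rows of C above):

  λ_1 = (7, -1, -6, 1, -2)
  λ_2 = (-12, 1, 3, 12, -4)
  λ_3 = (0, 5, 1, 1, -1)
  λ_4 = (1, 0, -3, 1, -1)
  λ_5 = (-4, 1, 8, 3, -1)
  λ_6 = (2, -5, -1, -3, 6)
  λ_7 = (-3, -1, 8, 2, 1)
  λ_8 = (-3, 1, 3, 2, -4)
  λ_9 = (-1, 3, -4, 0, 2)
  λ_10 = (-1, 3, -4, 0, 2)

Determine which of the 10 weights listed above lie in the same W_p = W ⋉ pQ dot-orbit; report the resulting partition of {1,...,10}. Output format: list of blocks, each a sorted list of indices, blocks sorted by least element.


Type A_5, rank 5, |W|=720; reorder rows/cols to standard.

Each λ_j+ρ reduced to Ā_11; 5-tuples below use C's row order:

    [1] (3, 1, 5, 1, 0)
    [2] (3, 1, 5, 1, 0)
    [3] (1, 6, 2, 2, 0)
    [4] (0, 1, 2, 2, 0)
    [5] (3, 1, 5, 1, 0)
    [6] (1, 4, 0, 2, 1)
    [7] (2, 1, 6, 1, 1)
    [8] (0, 1, 2, 2, 0)
    [9] (1, 4, 0, 2, 1)
    [10] (1, 4, 0, 2, 1)

The 10 indices split into 5 linkage classes (same alcove rep ⇔ same W_11-dot-orbit):

[[1, 2, 5], [3], [4, 8], [6, 9, 10], [7]]


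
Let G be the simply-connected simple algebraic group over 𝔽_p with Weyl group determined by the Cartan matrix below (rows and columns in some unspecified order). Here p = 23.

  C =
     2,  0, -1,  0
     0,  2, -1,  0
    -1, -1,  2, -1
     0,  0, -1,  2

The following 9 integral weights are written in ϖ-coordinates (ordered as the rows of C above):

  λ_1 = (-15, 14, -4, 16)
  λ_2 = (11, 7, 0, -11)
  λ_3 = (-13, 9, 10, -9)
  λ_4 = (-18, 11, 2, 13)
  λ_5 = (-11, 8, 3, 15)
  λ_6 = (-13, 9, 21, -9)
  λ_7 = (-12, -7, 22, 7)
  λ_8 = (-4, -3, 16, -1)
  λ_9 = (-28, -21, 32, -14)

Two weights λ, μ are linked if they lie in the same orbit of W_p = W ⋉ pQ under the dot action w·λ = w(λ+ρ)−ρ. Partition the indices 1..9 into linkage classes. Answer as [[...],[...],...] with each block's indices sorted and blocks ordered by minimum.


D_4 Cartan matrix, 4 simple roots permuted; ρ=(1,1,1,1).

Alcove-folded reps (p=23, 9 weights, presented ϖ-order):

    λ_1 → (3, 2, 6, 0)
    λ_2 → (3, 1, 8, 1)
    λ_3 → (3, 1, 8, 1)
    λ_4 → (3, 2, 6, 0)
    λ_5 → (4, 3, 0, 10)
    λ_6 → (3, 1, 8, 1)
    λ_7 → (3, 2, 6, 0)
    λ_8 → (3, 2, 6, 0)
    λ_9 → (4, 3, 0, 10)

These 9 weights hit 3 W_23-dot-orbits; sizes (4, 3, 2):

[[1, 4, 7, 8], [2, 3, 6], [5, 9]]


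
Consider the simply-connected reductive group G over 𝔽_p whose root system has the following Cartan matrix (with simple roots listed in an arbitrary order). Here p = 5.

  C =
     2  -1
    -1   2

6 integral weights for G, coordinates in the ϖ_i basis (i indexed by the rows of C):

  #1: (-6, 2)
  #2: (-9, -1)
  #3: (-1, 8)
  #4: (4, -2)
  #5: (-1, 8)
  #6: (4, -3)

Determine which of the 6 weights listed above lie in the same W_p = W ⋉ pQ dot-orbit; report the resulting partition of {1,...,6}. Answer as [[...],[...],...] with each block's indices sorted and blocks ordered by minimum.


Cartan matrix: type A_2 (|W|=6); un-permuting the 2 rows.

Alcove-folded reps (p=5, 6 weights, presented ϖ-order):

  [1] (3, 2);  [2] (3, 2);  [3] (4, 1);  [4] (4, 1);  [5] (4, 1);  [6] (3, 2)

These 6 weights hit 2 W_5-dot-orbits; sizes (3, 3):

[[1, 2, 6], [3, 4, 5]]


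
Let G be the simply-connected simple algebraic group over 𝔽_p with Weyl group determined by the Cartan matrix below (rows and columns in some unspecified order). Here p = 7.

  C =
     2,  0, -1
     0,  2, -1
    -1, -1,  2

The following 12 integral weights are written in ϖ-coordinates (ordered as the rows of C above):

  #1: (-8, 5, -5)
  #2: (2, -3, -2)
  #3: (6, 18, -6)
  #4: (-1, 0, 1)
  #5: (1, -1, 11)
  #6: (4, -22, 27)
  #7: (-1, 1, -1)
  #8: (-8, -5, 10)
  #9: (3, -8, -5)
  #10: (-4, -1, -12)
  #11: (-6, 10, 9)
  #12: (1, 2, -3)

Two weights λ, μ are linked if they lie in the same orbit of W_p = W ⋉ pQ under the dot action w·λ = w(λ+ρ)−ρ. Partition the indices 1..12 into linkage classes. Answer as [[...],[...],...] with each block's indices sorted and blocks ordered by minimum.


Dynkin diagram of C (from the 4 off-diagonal −1 entries): A_3.

Alcove-folded reps (p=7, 12 weights, presented ϖ-order):

  λ_1+ρ ↦ (0, 1, 2)
  λ_2+ρ ↦ (0, 1, 2)
  λ_3+ρ ↦ (0, 2, 0)
  λ_4+ρ ↦ (0, 1, 2)
  λ_5+ρ ↦ (0, 2, 0)
  λ_6+ρ ↦ (0, 2, 0)
  λ_7+ρ ↦ (0, 2, 0)
  λ_8+ρ ↦ (3, 0, 0)
  λ_9+ρ ↦ (3, 0, 0)
  λ_10+ρ ↦ (3, 0, 0)
  λ_11+ρ ↦ (0, 2, 3)
  λ_12+ρ ↦ (0, 1, 2)

Linkage partition of the 12 weights (4 classes, p=7):

[[1, 2, 4, 12], [3, 5, 6, 7], [8, 9, 10], [11]]


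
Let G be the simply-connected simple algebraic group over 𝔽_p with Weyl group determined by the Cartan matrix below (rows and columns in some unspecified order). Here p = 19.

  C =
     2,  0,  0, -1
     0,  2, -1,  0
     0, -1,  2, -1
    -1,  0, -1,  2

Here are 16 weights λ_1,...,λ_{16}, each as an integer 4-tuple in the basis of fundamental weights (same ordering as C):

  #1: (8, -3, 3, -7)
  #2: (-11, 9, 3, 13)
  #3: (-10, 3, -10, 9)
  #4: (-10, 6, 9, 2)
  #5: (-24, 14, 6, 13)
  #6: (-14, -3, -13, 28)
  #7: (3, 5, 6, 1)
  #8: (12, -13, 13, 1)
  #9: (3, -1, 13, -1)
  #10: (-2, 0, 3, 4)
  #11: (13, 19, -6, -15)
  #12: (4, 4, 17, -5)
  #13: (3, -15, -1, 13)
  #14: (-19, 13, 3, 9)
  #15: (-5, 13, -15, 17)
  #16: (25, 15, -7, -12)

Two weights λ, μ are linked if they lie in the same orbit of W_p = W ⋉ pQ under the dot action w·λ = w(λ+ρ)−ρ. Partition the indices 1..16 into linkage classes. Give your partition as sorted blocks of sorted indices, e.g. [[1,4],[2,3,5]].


C ↔ A_4 under row/col permutation; |W(A_4)| = 120.

Alcove-folded reps (p=19, 16 weights, presented ϖ-order):

  λ_1+ρ ↦ (3, 2, 2, 2);  λ_2+ρ ↦ (1, 1, 4, 4);  λ_3+ρ ↦ (1, 1, 4, 4);  λ_4+ρ ↦ (2, 6, 4, 6);  λ_5+ρ ↦ (3, 2, 2, 2);  λ_6+ρ ↦ (3, 2, 2, 2);  λ_7+ρ ↦ (4, 6, 7, 2);  λ_8+ρ ↦ (3, 2, 2, 2);  λ_9+ρ ↦ (4, 0, 14, 0);  λ_10+ρ ↦ (1, 1, 4, 4);  λ_11+ρ ↦ (4, 0, 14, 0);  λ_12+ρ ↦ (4, 0, 14, 0);  λ_13+ρ ↦ (4, 0, 14, 0);  λ_14+ρ ↦ (1, 1, 4, 4);  λ_15+ρ ↦ (4, 0, 14, 0);  λ_16+ρ ↦ (2, 6, 4, 6)

These 16 weights hit 5 W_19-dot-orbits; sizes (4, 4, 2, 1, 5):

[[1, 5, 6, 8], [2, 3, 10, 14], [4, 16], [7], [9, 11, 12, 13, 15]]


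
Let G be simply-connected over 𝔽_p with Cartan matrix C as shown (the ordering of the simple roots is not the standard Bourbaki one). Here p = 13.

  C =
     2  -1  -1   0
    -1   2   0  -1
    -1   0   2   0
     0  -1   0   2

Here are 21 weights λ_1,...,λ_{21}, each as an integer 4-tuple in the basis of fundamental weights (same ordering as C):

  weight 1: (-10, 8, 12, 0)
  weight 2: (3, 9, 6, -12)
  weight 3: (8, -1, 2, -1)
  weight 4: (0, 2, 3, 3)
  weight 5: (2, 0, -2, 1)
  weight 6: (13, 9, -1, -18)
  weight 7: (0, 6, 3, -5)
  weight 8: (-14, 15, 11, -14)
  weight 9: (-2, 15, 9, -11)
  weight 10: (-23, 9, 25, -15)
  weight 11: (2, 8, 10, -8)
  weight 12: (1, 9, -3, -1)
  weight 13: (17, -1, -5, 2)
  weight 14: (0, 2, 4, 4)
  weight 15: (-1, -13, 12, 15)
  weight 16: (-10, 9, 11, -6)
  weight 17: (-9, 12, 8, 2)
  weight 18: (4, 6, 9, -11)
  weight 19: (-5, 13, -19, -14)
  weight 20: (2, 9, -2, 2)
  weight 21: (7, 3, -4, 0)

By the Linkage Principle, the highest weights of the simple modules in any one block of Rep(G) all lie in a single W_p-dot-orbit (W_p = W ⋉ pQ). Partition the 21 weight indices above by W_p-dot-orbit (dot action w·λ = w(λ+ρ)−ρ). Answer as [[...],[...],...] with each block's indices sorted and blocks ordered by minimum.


Type A_4, rank 4, |W|=120; reorder rows/cols to standard.

Folding the 21 weights λ_j+ρ into Ā_13 (reps in the given 4-coord order):

  λ_1 → (9, 0, 3, 0)
  λ_2 → (2, 1, 1, 2)
  λ_3 → (9, 0, 3, 0)
  λ_4 → (1, 3, 4, 4)
  λ_5 → (2, 1, 1, 2)
  λ_6 → (4, 2, 6, 0)
  λ_7 → (1, 3, 4, 4)
  λ_8 → (0, 10, 2, 0)
  λ_9 → (2, 1, 1, 2)
  λ_10 → (9, 0, 3, 0)
  λ_11 → (2, 1, 1, 2)
  λ_12 → (0, 10, 2, 0)
  λ_13 → (5, 4, 3, 1)
  λ_14 → (1, 3, 4, 4)
  λ_15 → (9, 0, 3, 0)
  λ_16 → (5, 4, 3, 1)
  λ_17 → (5, 4, 3, 1)
  λ_18 → (2, 1, 1, 2)
  λ_19 → (5, 4, 3, 1)
  λ_20 → (0, 10, 2, 0)
  λ_21 → (5, 4, 3, 1)

These 21 weights hit 6 W_13-dot-orbits; sizes (4, 5, 3, 1, 3, 5):

[[1, 3, 10, 15], [2, 5, 9, 11, 18], [4, 7, 14], [6], [8, 12, 20], [13, 16, 17, 19, 21]]


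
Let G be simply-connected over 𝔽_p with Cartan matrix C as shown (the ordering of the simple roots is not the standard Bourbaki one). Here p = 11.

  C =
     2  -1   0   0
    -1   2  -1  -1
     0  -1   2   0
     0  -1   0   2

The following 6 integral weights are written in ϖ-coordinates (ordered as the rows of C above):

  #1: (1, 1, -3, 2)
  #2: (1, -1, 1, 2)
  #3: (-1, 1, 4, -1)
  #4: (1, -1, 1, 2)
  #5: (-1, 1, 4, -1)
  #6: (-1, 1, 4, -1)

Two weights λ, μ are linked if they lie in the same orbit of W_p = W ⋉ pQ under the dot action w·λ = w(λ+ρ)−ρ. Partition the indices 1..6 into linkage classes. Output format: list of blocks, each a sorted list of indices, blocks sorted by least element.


Cartan matrix: type D_4 (|W|=192); un-permuting the 4 rows.

Folding the 6 weights λ_j+ρ into Ā_11 (reps in the given 4-coord order):

  1: (2, 0, 2, 3) · 2: (2, 0, 2, 3) · 3: (0, 2, 5, 0) · 4: (2, 0, 2, 3) · 5: (0, 2, 5, 0) · 6: (0, 2, 5, 0)

Partition of {1..6} into 2 W_11-dot-orbits:

[[1, 2, 4], [3, 5, 6]]


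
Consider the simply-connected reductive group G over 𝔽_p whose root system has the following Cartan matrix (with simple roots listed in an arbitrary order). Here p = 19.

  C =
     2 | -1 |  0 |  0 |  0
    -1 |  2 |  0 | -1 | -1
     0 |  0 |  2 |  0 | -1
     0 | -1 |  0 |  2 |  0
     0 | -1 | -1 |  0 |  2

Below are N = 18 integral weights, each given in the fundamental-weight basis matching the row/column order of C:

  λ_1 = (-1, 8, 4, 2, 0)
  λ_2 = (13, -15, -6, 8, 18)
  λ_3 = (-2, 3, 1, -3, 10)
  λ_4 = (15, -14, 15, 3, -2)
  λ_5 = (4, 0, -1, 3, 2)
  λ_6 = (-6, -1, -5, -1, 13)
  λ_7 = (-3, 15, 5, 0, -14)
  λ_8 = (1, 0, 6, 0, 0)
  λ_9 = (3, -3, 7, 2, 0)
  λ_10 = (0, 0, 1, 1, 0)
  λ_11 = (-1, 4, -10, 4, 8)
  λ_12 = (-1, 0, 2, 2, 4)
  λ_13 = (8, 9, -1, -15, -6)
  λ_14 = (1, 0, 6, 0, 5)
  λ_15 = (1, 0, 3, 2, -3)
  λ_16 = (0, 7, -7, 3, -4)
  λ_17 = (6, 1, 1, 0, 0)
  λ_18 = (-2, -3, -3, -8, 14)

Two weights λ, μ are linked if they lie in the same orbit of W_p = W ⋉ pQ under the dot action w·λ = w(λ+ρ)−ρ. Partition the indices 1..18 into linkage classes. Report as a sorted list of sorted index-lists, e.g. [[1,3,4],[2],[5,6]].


Dynkin diagram of C (from the 8 off-diagonal −1 entries): D_5.

Folding the 18 weights λ_j+ρ into Ā_19 (reps in the given 5-coord order):

  1: (0, 1, 3, 3, 5) · 2: (0, 0, 4, 5, 5) · 3: (1, 1, 2, 2, 1) · 4: (7, 2, 2, 1, 1) · 5: (5, 1, 0, 4, 3) · 6: (0, 0, 4, 5, 5) · 7: (2, 1, 7, 1, 1) · 8: (2, 1, 7, 1, 1) · 9: (2, 1, 7, 1, 1) · 10: (1, 1, 2, 2, 1) · 11: (0, 0, 4, 5, 5) · 12: (0, 1, 3, 3, 5) · 13: (0, 0, 4, 5, 5) · 14: (2, 1, 7, 1, 1) · 15: (1, 1, 2, 2, 1) · 16: (0, 1, 3, 3, 5) · 17: (7, 2, 2, 1, 1) · 18: (7, 2, 2, 1, 1)

Linkage partition of the 18 weights (6 classes, p=19):

[[1, 12, 16], [2, 6, 11, 13], [3, 10, 15], [4, 17, 18], [5], [7, 8, 9, 14]]
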